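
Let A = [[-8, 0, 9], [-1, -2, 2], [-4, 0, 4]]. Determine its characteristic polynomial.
χ_A(x) = (x + 2)^3

xI - A = [[x + 8, 0, -9], [1, x + 2, -2], [4, 0, x - 4]].

Expanding det(xI - A) along the first row:
det(xI - A) = + (x + 8)·det([[x + 2, -2], [0, x - 4]]) - (0)·det([[1, -2], [4, x - 4]]) + (-9)·det([[1, x + 2], [4, 0]]).

Evaluating gives χ_A(x) = x^3 + 6x^2 + 12x + 8 = (x + 2)^3.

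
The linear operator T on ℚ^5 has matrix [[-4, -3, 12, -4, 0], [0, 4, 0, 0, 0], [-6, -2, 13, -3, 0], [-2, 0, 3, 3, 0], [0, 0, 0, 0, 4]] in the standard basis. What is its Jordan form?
The characteristic polynomial is det(xI - A) = (x - 4)^5, so the eigenvalues are 4 (algebraic multiplicity 5).

For λ = 4: rank(A - 4I) = 2, rank((A - 4I)^2) = 0. The eigenspace has dimension 5 - 2 = 3, so there are 3 Jordan blocks; the rank sequence gives block sizes [2, 2, 1].

Assembling the blocks gives the Jordan form J above.

J = [[4, 1, 0, 0, 0], [0, 4, 0, 0, 0], [0, 0, 4, 1, 0], [0, 0, 0, 4, 0], [0, 0, 0, 0, 4]]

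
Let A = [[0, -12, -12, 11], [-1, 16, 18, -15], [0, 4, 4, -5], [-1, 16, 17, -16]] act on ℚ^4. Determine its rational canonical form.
The invariant factors of A (the non-unit diagonal entries of the Smith normal form of xI - A over ℚ[x]) are (x^2 - 2x - 4)^2, each dividing the next. The characteristic polynomial is their product, (x^2 - 2x - 4)^2.

The rational canonical form is the block-diagonal matrix of companion matrices C(f_i):
R = [[0, 0, 0, -16], [1, 0, 0, -16], [0, 1, 0, 4], [0, 0, 1, 4]].

Note the characteristic polynomial does not split into linear factors over ℚ, so A has no Jordan form over ℚ; the rational canonical form exists over any field.

R = [[0, 0, 0, -16], [1, 0, 0, -16], [0, 1, 0, 4], [0, 0, 1, 4]]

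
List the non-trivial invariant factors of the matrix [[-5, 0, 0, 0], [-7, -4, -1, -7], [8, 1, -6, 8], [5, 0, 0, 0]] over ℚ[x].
The Jordan structure of A has elementary divisors (x + 5)^2, (x + 5), x. Arranging the block sizes at each eigenvalue in decreasing order and taking row products gives the invariant factors.

Invariant factors (smallest first, each dividing the next): x + 5, x(x + 5)^2.

Check: the last factor x(x + 5)^2 is the minimal polynomial, and the product x(x + 5)^3 is the characteristic polynomial.

x + 5, x(x + 5)^2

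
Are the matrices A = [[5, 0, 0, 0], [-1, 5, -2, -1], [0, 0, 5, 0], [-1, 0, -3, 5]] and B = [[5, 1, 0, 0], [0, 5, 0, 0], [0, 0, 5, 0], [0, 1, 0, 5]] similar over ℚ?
No.

Both have characteristic polynomial (x - 5)^4, but the minimal polynomial of A is (x - 5)^3 while the minimal polynomial of B is (x - 5)^2. The minimal polynomial is a similarity invariant, so A and B are not similar.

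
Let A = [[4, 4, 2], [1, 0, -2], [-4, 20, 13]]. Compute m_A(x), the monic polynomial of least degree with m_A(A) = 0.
The characteristic polynomial factors as (x - 6)^2(x - 5). The minimal polynomial is ∏(x - λ)^{k_λ} where k_λ is the size of the largest Jordan block at λ.

For λ = 5: rank(A - 5I) = 2, and the largest Jordan block has size 1 (the smallest k with rank((A - 5I)^k) = rank((A - 5I)^(k+1))).
For λ = 6: rank(A - 6I) = 2, and the largest Jordan block has size 2 (the smallest k with rank((A - 6I)^k) = rank((A - 6I)^(k+1))).

So m_A(x) = (x - 6)^2(x - 5).

m_A(x) = (x - 6)^2(x - 5)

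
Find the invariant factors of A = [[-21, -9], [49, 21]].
The Jordan structure of A has elementary divisors x^2. Arranging the block sizes at each eigenvalue in decreasing order and taking row products gives the invariant factors.

Invariant factors (smallest first, each dividing the next): x^2.

Check: the last factor x^2 is the minimal polynomial, and the product x^2 is the characteristic polynomial.

x^2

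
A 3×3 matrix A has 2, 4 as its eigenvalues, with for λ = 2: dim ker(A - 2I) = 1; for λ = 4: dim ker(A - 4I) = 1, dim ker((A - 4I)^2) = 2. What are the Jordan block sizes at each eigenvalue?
Jordan blocks: (2, 1), (4, 2)

λ = 2: successive nullity increments [1] count blocks of size ≥ k; block sizes are [1].
λ = 4: successive nullity increments [1, 1] count blocks of size ≥ k; block sizes are [2].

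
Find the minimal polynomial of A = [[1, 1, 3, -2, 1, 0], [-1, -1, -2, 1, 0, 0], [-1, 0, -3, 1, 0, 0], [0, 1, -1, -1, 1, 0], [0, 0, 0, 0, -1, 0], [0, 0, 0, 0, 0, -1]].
The characteristic polynomial factors as (x + 1)^6. The minimal polynomial is ∏(x - λ)^{k_λ} where k_λ is the size of the largest Jordan block at λ.

For λ = -1: rank(A + I) = 2, and the largest Jordan block has size 2 (the smallest k with rank((A + I)^k) = rank((A + I)^(k+1))).

So m_A(x) = (x + 1)^2.

m_A(x) = (x + 1)^2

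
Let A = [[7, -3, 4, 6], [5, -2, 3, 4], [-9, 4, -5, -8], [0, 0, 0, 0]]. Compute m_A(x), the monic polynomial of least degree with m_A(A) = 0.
The characteristic polynomial factors as x^4. The minimal polynomial is ∏(x - λ)^{k_λ} where k_λ is the size of the largest Jordan block at λ.

For λ = 0: rank(A) = 2, and the largest Jordan block has size 3 (the smallest k with rank(A^k) = rank(A^(k+1))).

So m_A(x) = x^3.

m_A(x) = x^3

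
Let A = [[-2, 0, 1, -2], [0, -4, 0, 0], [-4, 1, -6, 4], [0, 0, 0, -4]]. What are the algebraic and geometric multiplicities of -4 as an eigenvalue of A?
algebraic multiplicity 4, geometric multiplicity 2

The characteristic polynomial is (x + 4)^4, so the factor x + 4 appears with exponent 4: the algebraic multiplicity is 4.

rank(A + 4I) = 2, so the eigenspace has dimension 4 - 2 = 2: the geometric multiplicity is 2.

Since 2 < 4, A is not diagonalizable.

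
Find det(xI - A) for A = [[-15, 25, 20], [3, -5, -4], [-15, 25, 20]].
xI - A = [[x + 15, -25, -20], [-3, x + 5, 4], [15, -25, x - 20]].

Expanding det(xI - A) along the first row:
det(xI - A) = + (x + 15)·det([[x + 5, 4], [-25, x - 20]]) - (-25)·det([[-3, 4], [15, x - 20]]) + (-20)·det([[-3, x + 5], [15, -25]]).

Evaluating gives χ_A(x) = x^3.

χ_A(x) = x^3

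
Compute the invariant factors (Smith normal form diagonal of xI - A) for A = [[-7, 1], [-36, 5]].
The Jordan structure of A has elementary divisors (x + 1)^2. Arranging the block sizes at each eigenvalue in decreasing order and taking row products gives the invariant factors.

Invariant factors (smallest first, each dividing the next): (x + 1)^2.

Check: the last factor (x + 1)^2 is the minimal polynomial, and the product (x + 1)^2 is the characteristic polynomial.

(x + 1)^2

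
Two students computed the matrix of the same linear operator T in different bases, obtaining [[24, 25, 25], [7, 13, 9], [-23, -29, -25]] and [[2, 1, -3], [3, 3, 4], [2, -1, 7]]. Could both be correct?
Yes.

Two matrices over a field are similar if and only if they have the same invariant factors.

Both A and B have characteristic polynomial (x - 4)^3 and minimal polynomial (x - 4)^3. Computing further, both have invariant factors (x - 4)^3. Hence A and B are similar.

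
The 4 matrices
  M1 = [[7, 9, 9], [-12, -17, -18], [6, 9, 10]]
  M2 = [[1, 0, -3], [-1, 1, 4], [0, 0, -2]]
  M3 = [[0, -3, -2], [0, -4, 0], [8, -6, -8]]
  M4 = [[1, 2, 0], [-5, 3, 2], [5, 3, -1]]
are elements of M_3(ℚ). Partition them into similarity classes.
4 classes: {M1}, {M2}, {M3}, {M4}

Characteristic polynomials: χ_{M1} = (x - 1)^2(x + 2), χ_{M2} = (x - 1)^2(x + 2), χ_{M3} = (x + 4)^3, χ_{M4} = (x - 1)^3.

{M1}: invariant factors x - 1, (x - 1)(x + 2).

{M2}: invariant factors (x - 1)^2(x + 2).

{M3}: invariant factors x + 4, (x + 4)^2.

{M4}: invariant factors (x - 1)^3.

Matrices are similar if and only if their invariant-factor lists agree; the partition into similarity classes is {M1}, {M2}, {M3}, {M4}.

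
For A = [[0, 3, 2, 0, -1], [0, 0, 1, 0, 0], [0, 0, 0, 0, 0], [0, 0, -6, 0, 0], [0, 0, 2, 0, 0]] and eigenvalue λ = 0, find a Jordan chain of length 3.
We seek v_1 ∈ ker(A^3) \ ker(A^2), then set v_{i+1} = A v_i.

One such chain is v_1 = [[0, 0, 1, 0, 0]]^T, v_2 = [[2, 1, 0, -6, 2]]^T, v_3 = [[1, 0, 0, 0, 0]]^T. Check: A v_3 = [[0, 0, 0, 0, 0]]^T = 0.

v_1 = [[0, 0, 1, 0, 0]]^T, v_2 = [[2, 1, 0, -6, 2]]^T, v_3 = [[1, 0, 0, 0, 0]]^T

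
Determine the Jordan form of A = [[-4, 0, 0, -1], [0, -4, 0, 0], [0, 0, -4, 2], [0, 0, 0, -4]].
J = [[-4, 1, 0, 0], [0, -4, 0, 0], [0, 0, -4, 0], [0, 0, 0, -4]]

The characteristic polynomial is det(xI - A) = (x + 4)^4, so the eigenvalues are -4 (algebraic multiplicity 4).

For λ = -4: rank(A + 4I) = 1, rank((A + 4I)^2) = 0. The eigenspace has dimension 4 - 1 = 3, so there are 3 Jordan blocks; the rank sequence gives block sizes [2, 1, 1].

Assembling the blocks gives the Jordan form J above.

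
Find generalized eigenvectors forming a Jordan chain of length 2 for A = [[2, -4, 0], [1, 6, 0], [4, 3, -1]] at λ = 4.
We seek v_1 ∈ ker((A - 4I)^2) \ ker(A - 4I), then set v_{i+1} = (A - 4I) v_i.

One such chain is v_1 = [[3, -1, 2]]^T, v_2 = [[-2, 1, -1]]^T. Check: (A - 4I) v_2 = [[0, 0, 0]]^T = 0.

v_1 = [[3, -1, 2]]^T, v_2 = [[-2, 1, -1]]^T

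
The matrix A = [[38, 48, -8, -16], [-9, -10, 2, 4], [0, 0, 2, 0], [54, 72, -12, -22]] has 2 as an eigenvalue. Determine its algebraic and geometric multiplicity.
algebraic multiplicity 4, geometric multiplicity 3

The characteristic polynomial is (x - 2)^4, so the factor x - 2 appears with exponent 4: the algebraic multiplicity is 4.

rank(A - 2I) = 1, so the eigenspace has dimension 4 - 1 = 3: the geometric multiplicity is 3.

Since 3 < 4, A is not diagonalizable.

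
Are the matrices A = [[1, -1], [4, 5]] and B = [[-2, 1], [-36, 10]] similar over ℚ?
trace(A) = 6 but trace(B) = 8. The trace is a similarity invariant, so A and B are not similar.

No.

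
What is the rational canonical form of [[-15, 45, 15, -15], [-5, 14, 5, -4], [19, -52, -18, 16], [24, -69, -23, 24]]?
The invariant factors of A (the non-unit diagonal entries of the Smith normal form of xI - A over ℚ[x]) are (x - 5)(x^3 + 4x - 3), each dividing the next. The characteristic polynomial is their product, (x - 5)(x^3 + 4x - 3).

The rational canonical form is the block-diagonal matrix of companion matrices C(f_i):
R = [[0, 0, 0, -15], [1, 0, 0, 23], [0, 1, 0, -4], [0, 0, 1, 5]].

Note the characteristic polynomial does not split into linear factors over ℚ, so A has no Jordan form over ℚ; the rational canonical form exists over any field.

R = [[0, 0, 0, -15], [1, 0, 0, 23], [0, 1, 0, -4], [0, 0, 1, 5]]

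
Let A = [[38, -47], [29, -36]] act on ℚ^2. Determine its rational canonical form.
The invariant factors of A (the non-unit diagonal entries of the Smith normal form of xI - A over ℚ[x]) are x^2 - 2x - 5, each dividing the next. The characteristic polynomial is their product, x^2 - 2x - 5.

The rational canonical form is the block-diagonal matrix of companion matrices C(f_i):
R = [[0, 5], [1, 2]].

Note the characteristic polynomial does not split into linear factors over ℚ, so A has no Jordan form over ℚ; the rational canonical form exists over any field.

R = [[0, 5], [1, 2]]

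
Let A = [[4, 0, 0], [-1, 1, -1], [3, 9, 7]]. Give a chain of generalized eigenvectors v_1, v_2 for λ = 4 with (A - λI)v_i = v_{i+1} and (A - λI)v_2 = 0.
We seek v_1 ∈ ker((A - 4I)^2) \ ker(A - 4I), then set v_{i+1} = (A - 4I) v_i.

One such chain is v_1 = [[0, 1, -2]]^T, v_2 = [[0, -1, 3]]^T. Check: (A - 4I) v_2 = [[0, 0, 0]]^T = 0.

v_1 = [[0, 1, -2]]^T, v_2 = [[0, -1, 3]]^T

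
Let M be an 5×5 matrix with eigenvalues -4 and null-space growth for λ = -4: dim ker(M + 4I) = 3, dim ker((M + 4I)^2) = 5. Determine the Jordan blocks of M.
Jordan blocks: (-4, 2), (-4, 2), (-4, 1)

λ = -4: successive nullity increments [3, 2] count blocks of size ≥ k; block sizes are [2, 2, 1].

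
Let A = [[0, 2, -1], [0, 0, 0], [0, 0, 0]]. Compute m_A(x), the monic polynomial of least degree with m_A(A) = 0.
The characteristic polynomial factors as x^3. The minimal polynomial is ∏(x - λ)^{k_λ} where k_λ is the size of the largest Jordan block at λ.

For λ = 0: rank(A) = 1, and the largest Jordan block has size 2 (the smallest k with rank(A^k) = rank(A^(k+1))).

So m_A(x) = x^2.

m_A(x) = x^2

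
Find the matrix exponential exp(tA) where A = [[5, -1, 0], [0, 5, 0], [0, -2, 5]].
e^{tA} = [[e^{5*t}, -t*e^{5*t}, 0], [0, e^{5*t}, 0], [0, -2*t*e^{5*t}, e^{5*t}]]

A has Jordan form J = [[5, 1, 0], [0, 5, 0], [0, 0, 5]] with A = PJP^{-1}, so e^{tA} = P e^{tJ} P^{-1}.

For a Jordan block J_k(λ), e^{tJ_k(λ)} = e^{λt} · (I + tN + t^2 N^2/2! + ... + t^{k-1} N^{k-1}/(k-1)!) where N is the nilpotent superdiagonal part.

Assembling the blocks and conjugating back gives the entries of e^{tA} as shown above.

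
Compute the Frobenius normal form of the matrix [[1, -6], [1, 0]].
The invariant factors of A (the non-unit diagonal entries of the Smith normal form of xI - A over ℚ[x]) are x^2 - x + 6, each dividing the next. The characteristic polynomial is their product, x^2 - x + 6.

The rational canonical form is the block-diagonal matrix of companion matrices C(f_i):
R = [[0, -6], [1, 1]].

Note the characteristic polynomial does not split into linear factors over ℚ, so A has no Jordan form over ℚ; the rational canonical form exists over any field.

R = [[0, -6], [1, 1]]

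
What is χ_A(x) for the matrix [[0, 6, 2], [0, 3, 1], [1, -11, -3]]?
xI - A = [[x, -6, -2], [0, x - 3, -1], [-1, 11, x + 3]].

Expanding det(xI - A) along the first row:
det(xI - A) = + (x)·det([[x - 3, -1], [11, x + 3]]) - (-6)·det([[0, -1], [-1, x + 3]]) + (-2)·det([[0, x - 3], [-1, 11]]).

Evaluating gives χ_A(x) = x^3.

χ_A(x) = x^3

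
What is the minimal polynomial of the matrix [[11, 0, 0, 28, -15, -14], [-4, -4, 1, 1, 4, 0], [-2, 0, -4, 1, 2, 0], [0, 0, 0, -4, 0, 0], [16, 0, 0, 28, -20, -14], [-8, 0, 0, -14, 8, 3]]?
m_A(x) = (x - 3)(x + 4)^3(x + 5)

The characteristic polynomial factors as (x - 3)(x + 4)^4(x + 5). The minimal polynomial is ∏(x - λ)^{k_λ} where k_λ is the size of the largest Jordan block at λ.

For λ = -5: rank(A + 5I) = 5, and the largest Jordan block has size 1 (the smallest k with rank((A + 5I)^k) = rank((A + 5I)^(k+1))).
For λ = -4: rank(A + 4I) = 4, and the largest Jordan block has size 3 (the smallest k with rank((A + 4I)^k) = rank((A + 4I)^(k+1))).
For λ = 3: rank(A - 3I) = 5, and the largest Jordan block has size 1 (the smallest k with rank((A - 3I)^k) = rank((A - 3I)^(k+1))).

So m_A(x) = (x - 3)(x + 4)^3(x + 5).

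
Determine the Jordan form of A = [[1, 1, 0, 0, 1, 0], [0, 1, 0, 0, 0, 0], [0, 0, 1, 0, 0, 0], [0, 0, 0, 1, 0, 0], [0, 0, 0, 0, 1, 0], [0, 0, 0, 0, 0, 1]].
J = [[1, 1, 0, 0, 0, 0], [0, 1, 0, 0, 0, 0], [0, 0, 1, 0, 0, 0], [0, 0, 0, 1, 0, 0], [0, 0, 0, 0, 1, 0], [0, 0, 0, 0, 0, 1]]

The characteristic polynomial is det(xI - A) = (x - 1)^6, so the eigenvalues are 1 (algebraic multiplicity 6).

For λ = 1: rank(A - I) = 1, rank((A - I)^2) = 0. The eigenspace has dimension 6 - 1 = 5, so there are 5 Jordan blocks; the rank sequence gives block sizes [2, 1, 1, 1, 1].

Assembling the blocks gives the Jordan form J above.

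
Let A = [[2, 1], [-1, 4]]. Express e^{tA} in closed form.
e^{tA} = [[(1 - t)*e^{3*t}, t*e^{3*t}], [-t*e^{3*t}, (t + 1)*e^{3*t}]]

A has Jordan form J = [[3, 1], [0, 3]] with A = PJP^{-1}, so e^{tA} = P e^{tJ} P^{-1}.

For a Jordan block J_k(λ), e^{tJ_k(λ)} = e^{λt} · (I + tN + t^2 N^2/2! + ... + t^{k-1} N^{k-1}/(k-1)!) where N is the nilpotent superdiagonal part.

Assembling the blocks and conjugating back gives the entries of e^{tA} as shown above.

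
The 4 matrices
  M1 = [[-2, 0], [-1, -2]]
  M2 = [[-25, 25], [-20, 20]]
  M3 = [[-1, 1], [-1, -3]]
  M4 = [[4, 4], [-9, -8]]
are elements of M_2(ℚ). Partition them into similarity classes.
Characteristic polynomials: χ_{M1} = (x + 2)^2, χ_{M2} = x(x + 5), χ_{M3} = (x + 2)^2, χ_{M4} = (x + 2)^2.

{M1, M3, M4}: invariant factors (x + 2)^2.

{M2}: invariant factors x(x + 5).

Matrices are similar if and only if their invariant-factor lists agree; the partition into similarity classes is {M1, M3, M4}, {M2}.

2 classes: {M1, M3, M4}, {M2}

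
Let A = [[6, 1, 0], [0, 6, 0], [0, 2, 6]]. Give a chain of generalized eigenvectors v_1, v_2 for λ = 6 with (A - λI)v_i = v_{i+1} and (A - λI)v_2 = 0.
We seek v_1 ∈ ker((A - 6I)^2) \ ker(A - 6I), then set v_{i+1} = (A - 6I) v_i.

One such chain is v_1 = [[-2, 1, 2]]^T, v_2 = [[1, 0, 2]]^T. Check: (A - 6I) v_2 = [[0, 0, 0]]^T = 0.

v_1 = [[-2, 1, 2]]^T, v_2 = [[1, 0, 2]]^T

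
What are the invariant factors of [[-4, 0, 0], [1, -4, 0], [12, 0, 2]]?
The Jordan structure of A has elementary divisors (x + 4)^2, (x - 2). Arranging the block sizes at each eigenvalue in decreasing order and taking row products gives the invariant factors.

Invariant factors (smallest first, each dividing the next): (x - 2)(x + 4)^2.

Check: the last factor (x - 2)(x + 4)^2 is the minimal polynomial, and the product (x - 2)(x + 4)^2 is the characteristic polynomial.

(x - 2)(x + 4)^2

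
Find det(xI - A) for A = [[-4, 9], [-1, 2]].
χ_A(x) = (x + 1)^2

xI - A = [[x + 4, -9], [1, x - 2]].

Expanding det(xI - A) along the first row:
det(xI - A) = + (x + 4)·det([[x - 2]]) - (-9)·det([[1]]).

Evaluating gives χ_A(x) = x^2 + 2x + 1 = (x + 1)^2.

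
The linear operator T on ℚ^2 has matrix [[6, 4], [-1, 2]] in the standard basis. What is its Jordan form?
The characteristic polynomial is det(xI - A) = (x - 4)^2, so the eigenvalues are 4 (algebraic multiplicity 2).

For λ = 4: rank(A - 4I) = 1, rank((A - 4I)^2) = 0. The eigenspace has dimension 2 - 1 = 1, so there is 1 Jordan block; the rank sequence gives block sizes [2].

Assembling the blocks gives the Jordan form J above.

J = [[4, 1], [0, 4]]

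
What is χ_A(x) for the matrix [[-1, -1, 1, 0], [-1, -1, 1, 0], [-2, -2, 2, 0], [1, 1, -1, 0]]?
χ_A(x) = x^4

xI - A = [[x + 1, 1, -1, 0], [1, x + 1, -1, 0], [2, 2, x - 2, 0], [-1, -1, 1, x]].

Expanding det(xI - A) along the first row:
det(xI - A) = + (x + 1)·det([[x + 1, -1, 0], [2, x - 2, 0], [-1, 1, x]]) - (1)·det([[1, -1, 0], [2, x - 2, 0], [-1, 1, x]]) + (-1)·det([[1, x + 1, 0], [2, 2, 0], [-1, -1, x]]) - (0)·det([[1, x + 1, -1], [2, 2, x - 2], [-1, -1, 1]]).

Evaluating gives χ_A(x) = x^4.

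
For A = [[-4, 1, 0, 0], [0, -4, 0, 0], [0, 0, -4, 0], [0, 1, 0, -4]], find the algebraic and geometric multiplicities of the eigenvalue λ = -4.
The characteristic polynomial is (x + 4)^4, so the factor x + 4 appears with exponent 4: the algebraic multiplicity is 4.

rank(A + 4I) = 1, so the eigenspace has dimension 4 - 1 = 3: the geometric multiplicity is 3.

Since 3 < 4, A is not diagonalizable.

algebraic multiplicity 4, geometric multiplicity 3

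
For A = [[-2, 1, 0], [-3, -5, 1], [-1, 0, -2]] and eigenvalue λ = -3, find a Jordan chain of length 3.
v_1 = [[0, 0, 1]]^T, v_2 = [[0, 1, 1]]^T, v_3 = [[1, -1, 1]]^T

We seek v_1 ∈ ker((A + 3I)^3) \ ker((A + 3I)^2), then set v_{i+1} = (A + 3I) v_i.

One such chain is v_1 = [[0, 0, 1]]^T, v_2 = [[0, 1, 1]]^T, v_3 = [[1, -1, 1]]^T. Check: (A + 3I) v_3 = [[0, 0, 0]]^T = 0.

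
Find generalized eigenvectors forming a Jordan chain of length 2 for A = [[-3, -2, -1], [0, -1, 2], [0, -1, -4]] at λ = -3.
We seek v_1 ∈ ker((A + 3I)^2) \ ker(A + 3I), then set v_{i+1} = (A + 3I) v_i.

One such chain is v_1 = [[1, -1, 1]]^T, v_2 = [[1, 0, 0]]^T. Check: (A + 3I) v_2 = [[0, 0, 0]]^T = 0.

v_1 = [[1, -1, 1]]^T, v_2 = [[1, 0, 0]]^T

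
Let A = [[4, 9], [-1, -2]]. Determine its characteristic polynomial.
χ_A(x) = (x - 1)^2

xI - A = [[x - 4, -9], [1, x + 2]].

Expanding det(xI - A) along the first row:
det(xI - A) = + (x - 4)·det([[x + 2]]) - (-9)·det([[1]]).

Evaluating gives χ_A(x) = x^2 - 2x + 1 = (x - 1)^2.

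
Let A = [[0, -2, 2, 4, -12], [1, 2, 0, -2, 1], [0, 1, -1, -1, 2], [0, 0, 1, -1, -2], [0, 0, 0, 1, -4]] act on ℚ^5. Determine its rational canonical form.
R = [[0, 0, 0, 0, 0], [1, 0, 0, 0, -1], [0, 1, 0, 0, 4], [0, 0, 1, 0, -2], [0, 0, 0, 1, -4]]

The invariant factors of A (the non-unit diagonal entries of the Smith normal form of xI - A over ℚ[x]) are x(x^2 + 2x - 1)^2, each dividing the next. The characteristic polynomial is their product, x(x^2 + 2x - 1)^2.

The rational canonical form is the block-diagonal matrix of companion matrices C(f_i):
R = [[0, 0, 0, 0, 0], [1, 0, 0, 0, -1], [0, 1, 0, 0, 4], [0, 0, 1, 0, -2], [0, 0, 0, 1, -4]].

Note the characteristic polynomial does not split into linear factors over ℚ, so A has no Jordan form over ℚ; the rational canonical form exists over any field.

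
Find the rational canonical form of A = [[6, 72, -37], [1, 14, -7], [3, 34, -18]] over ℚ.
The invariant factors of A (the non-unit diagonal entries of the Smith normal form of xI - A over ℚ[x]) are (x + 1)(x^2 - 3x + 4), each dividing the next. The characteristic polynomial is their product, (x + 1)(x^2 - 3x + 4).

The rational canonical form is the block-diagonal matrix of companion matrices C(f_i):
R = [[0, 0, -4], [1, 0, -1], [0, 1, 2]].

Note the characteristic polynomial does not split into linear factors over ℚ, so A has no Jordan form over ℚ; the rational canonical form exists over any field.

R = [[0, 0, -4], [1, 0, -1], [0, 1, 2]]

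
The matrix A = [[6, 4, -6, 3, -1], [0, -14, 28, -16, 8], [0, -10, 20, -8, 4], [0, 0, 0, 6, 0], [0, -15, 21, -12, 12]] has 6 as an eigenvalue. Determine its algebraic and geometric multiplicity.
The characteristic polynomial is (x - 6)^5, so the factor x - 6 appears with exponent 5: the algebraic multiplicity is 5.

rank(A - 6I) = 2, so the eigenspace has dimension 5 - 2 = 3: the geometric multiplicity is 3.

Since 3 < 5, A is not diagonalizable.

algebraic multiplicity 5, geometric multiplicity 3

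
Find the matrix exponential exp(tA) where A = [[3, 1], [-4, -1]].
e^{tA} = [[(2*t + 1)*e^{t}, t*e^{t}], [-4*t*e^{t}, (1 - 2*t)*e^{t}]]

A has Jordan form J = [[1, 1], [0, 1]] with A = PJP^{-1}, so e^{tA} = P e^{tJ} P^{-1}.

For a Jordan block J_k(λ), e^{tJ_k(λ)} = e^{λt} · (I + tN + t^2 N^2/2! + ... + t^{k-1} N^{k-1}/(k-1)!) where N is the nilpotent superdiagonal part.

Assembling the blocks and conjugating back gives the entries of e^{tA} as shown above.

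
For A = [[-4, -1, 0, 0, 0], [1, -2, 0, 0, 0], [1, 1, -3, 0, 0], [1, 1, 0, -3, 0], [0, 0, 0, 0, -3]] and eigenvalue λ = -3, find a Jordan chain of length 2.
v_1 = [[-1, 2, 2, 4, 0]]^T, v_2 = [[-1, 1, 1, 1, 0]]^T

We seek v_1 ∈ ker((A + 3I)^2) \ ker(A + 3I), then set v_{i+1} = (A + 3I) v_i.

One such chain is v_1 = [[-1, 2, 2, 4, 0]]^T, v_2 = [[-1, 1, 1, 1, 0]]^T. Check: (A + 3I) v_2 = [[0, 0, 0, 0, 0]]^T = 0.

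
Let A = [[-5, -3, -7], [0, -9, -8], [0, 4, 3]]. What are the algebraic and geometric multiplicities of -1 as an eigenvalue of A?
The characteristic polynomial is (x + 1)(x + 5)^2, so the factor x + 1 appears with exponent 1: the algebraic multiplicity is 1.

rank(A + I) = 2, so the eigenspace has dimension 3 - 2 = 1: the geometric multiplicity is 1.

algebraic multiplicity 1, geometric multiplicity 1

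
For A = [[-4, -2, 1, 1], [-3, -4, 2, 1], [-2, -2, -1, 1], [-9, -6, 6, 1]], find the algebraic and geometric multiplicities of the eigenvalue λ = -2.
The characteristic polynomial is (x + 2)^4, so the factor x + 2 appears with exponent 4: the algebraic multiplicity is 4.

rank(A + 2I) = 2, so the eigenspace has dimension 4 - 2 = 2: the geometric multiplicity is 2.

Since 2 < 4, A is not diagonalizable.

algebraic multiplicity 4, geometric multiplicity 2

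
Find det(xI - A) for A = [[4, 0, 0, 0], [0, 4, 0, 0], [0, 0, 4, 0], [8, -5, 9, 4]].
χ_A(x) = (x - 4)^4

xI - A = [[x - 4, 0, 0, 0], [0, x - 4, 0, 0], [0, 0, x - 4, 0], [-8, 5, -9, x - 4]].

Expanding det(xI - A) along the first row:
det(xI - A) = + (x - 4)·det([[x - 4, 0, 0], [0, x - 4, 0], [5, -9, x - 4]]) - (0)·det([[0, 0, 0], [0, x - 4, 0], [-8, -9, x - 4]]) + (0)·det([[0, x - 4, 0], [0, 0, 0], [-8, 5, x - 4]]) - (0)·det([[0, x - 4, 0], [0, 0, x - 4], [-8, 5, -9]]).

Evaluating gives χ_A(x) = x^4 - 16x^3 + 96x^2 - 256x + 256 = (x - 4)^4.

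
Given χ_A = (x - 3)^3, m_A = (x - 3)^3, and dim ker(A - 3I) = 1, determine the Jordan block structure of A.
λ = 3: algebraic multiplicity 3 (exponent in χ_A), largest block size 3 (exponent in m_A), 1 block (geometric multiplicity). This forces block sizes [3].

Jordan blocks: (3, 3)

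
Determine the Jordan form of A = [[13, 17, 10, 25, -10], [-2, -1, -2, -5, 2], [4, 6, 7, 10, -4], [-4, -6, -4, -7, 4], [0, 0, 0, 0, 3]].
J = [[3, 1, 0, 0, 0], [0, 3, 1, 0, 0], [0, 0, 3, 0, 0], [0, 0, 0, 3, 0], [0, 0, 0, 0, 3]]

The characteristic polynomial is det(xI - A) = (x - 3)^5, so the eigenvalues are 3 (algebraic multiplicity 5).

For λ = 3: rank(A - 3I) = 2, rank((A - 3I)^2) = 1, rank((A - 3I)^3) = 0. The eigenspace has dimension 5 - 2 = 3, so there are 3 Jordan blocks; the rank sequence gives block sizes [3, 1, 1].

Assembling the blocks gives the Jordan form J above.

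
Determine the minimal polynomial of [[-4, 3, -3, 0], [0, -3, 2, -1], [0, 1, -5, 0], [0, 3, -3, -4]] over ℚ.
The characteristic polynomial factors as (x + 4)^4. The minimal polynomial is ∏(x - λ)^{k_λ} where k_λ is the size of the largest Jordan block at λ.

For λ = -4: rank(A + 4I) = 2, and the largest Jordan block has size 3 (the smallest k with rank((A + 4I)^k) = rank((A + 4I)^(k+1))).

So m_A(x) = (x + 4)^3.

m_A(x) = (x + 4)^3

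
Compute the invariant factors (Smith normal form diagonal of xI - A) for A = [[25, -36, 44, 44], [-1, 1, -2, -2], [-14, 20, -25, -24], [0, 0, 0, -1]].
x + 1, (x - 3)(x + 1)^2

The Jordan structure of A has elementary divisors (x + 1)^2, (x + 1), (x - 3). Arranging the block sizes at each eigenvalue in decreasing order and taking row products gives the invariant factors.

Invariant factors (smallest first, each dividing the next): x + 1, (x - 3)(x + 1)^2.

Check: the last factor (x - 3)(x + 1)^2 is the minimal polynomial, and the product (x - 3)(x + 1)^3 is the characteristic polynomial.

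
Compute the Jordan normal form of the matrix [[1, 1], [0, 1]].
J = [[1, 1], [0, 1]]

The characteristic polynomial is det(xI - A) = (x - 1)^2, so the eigenvalues are 1 (algebraic multiplicity 2).

For λ = 1: rank(A - I) = 1, rank((A - I)^2) = 0. The eigenspace has dimension 2 - 1 = 1, so there is 1 Jordan block; the rank sequence gives block sizes [2].

Assembling the blocks gives the Jordan form J above.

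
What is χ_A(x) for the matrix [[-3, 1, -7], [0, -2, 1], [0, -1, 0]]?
χ_A(x) = (x + 1)^2(x + 3)

xI - A = [[x + 3, -1, 7], [0, x + 2, -1], [0, 1, x]].

Expanding det(xI - A) along the first row:
det(xI - A) = + (x + 3)·det([[x + 2, -1], [1, x]]) - (-1)·det([[0, -1], [0, x]]) + (7)·det([[0, x + 2], [0, 1]]).

Evaluating gives χ_A(x) = x^3 + 5x^2 + 7x + 3 = (x + 1)^2(x + 3).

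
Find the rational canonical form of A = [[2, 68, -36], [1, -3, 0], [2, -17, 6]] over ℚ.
R = [[0, 0, -48], [1, 0, 8], [0, 1, 5]]

The invariant factors of A (the non-unit diagonal entries of the Smith normal form of xI - A over ℚ[x]) are (x - 4)^2(x + 3), each dividing the next. The characteristic polynomial is their product, (x - 4)^2(x + 3).

The rational canonical form is the block-diagonal matrix of companion matrices C(f_i):
R = [[0, 0, -48], [1, 0, 8], [0, 1, 5]].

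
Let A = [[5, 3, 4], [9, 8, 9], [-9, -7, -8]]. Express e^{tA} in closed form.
A has Jordan form J = [[1, 0, 0], [0, 2, 1], [0, 0, 2]] with A = PJP^{-1}, so e^{tA} = P e^{tJ} P^{-1}.

For a Jordan block J_k(λ), e^{tJ_k(λ)} = e^{λt} · (I + tN + t^2 N^2/2! + ... + t^{k-1} N^{k-1}/(k-1)!) where N is the nilpotent superdiagonal part.

Assembling the blocks and conjugating back gives the entries of e^{tA} as shown above.

e^{tA} = [[(3*t + 1)*e^{2*t}, (2*t*e^{t} + e^{t} - 1)*e^{t}, (3*t*e^{t} + e^{t} - 1)*e^{t}], [9*t*e^{2*t}, (6*t + 1)*e^{2*t}, 9*t*e^{2*t}], [-9*t*e^{2*t}, (-6*t*e^{t} - e^{t} + 1)*e^{t}, (-9*t*e^{t} + 1)*e^{t}]]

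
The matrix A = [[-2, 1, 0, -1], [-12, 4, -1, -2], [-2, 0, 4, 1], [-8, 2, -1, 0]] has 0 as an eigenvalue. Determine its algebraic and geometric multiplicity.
algebraic multiplicity 2, geometric multiplicity 1

The characteristic polynomial is x^2(x - 3)^2, so the factor x appears with exponent 2: the algebraic multiplicity is 2.

rank(A) = 3, so the eigenspace has dimension 4 - 3 = 1: the geometric multiplicity is 1.

Since 1 < 2, A is not diagonalizable.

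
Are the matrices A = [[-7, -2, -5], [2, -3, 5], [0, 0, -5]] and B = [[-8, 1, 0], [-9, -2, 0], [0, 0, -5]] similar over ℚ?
Two matrices over a field are similar if and only if they have the same invariant factors.

Both A and B have characteristic polynomial (x + 5)^3 and minimal polynomial (x + 5)^2. Computing further, both have invariant factors x + 5, (x + 5)^2. Hence A and B are similar.

Yes.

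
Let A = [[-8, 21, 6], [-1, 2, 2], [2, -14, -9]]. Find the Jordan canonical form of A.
The characteristic polynomial is det(xI - A) = (x + 5)^3, so the eigenvalues are -5 (algebraic multiplicity 3).

For λ = -5: rank(A + 5I) = 1, rank((A + 5I)^2) = 0. The eigenspace has dimension 3 - 1 = 2, so there are 2 Jordan blocks; the rank sequence gives block sizes [2, 1].

Assembling the blocks gives the Jordan form J above.

J = [[-5, 1, 0], [0, -5, 0], [0, 0, -5]]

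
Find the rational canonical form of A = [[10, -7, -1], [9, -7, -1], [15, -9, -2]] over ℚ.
R = [[0, 0, 5], [1, 0, 7], [0, 1, 1]]

The invariant factors of A (the non-unit diagonal entries of the Smith normal form of xI - A over ℚ[x]) are (x + 1)(x^2 - 2x - 5), each dividing the next. The characteristic polynomial is their product, (x + 1)(x^2 - 2x - 5).

The rational canonical form is the block-diagonal matrix of companion matrices C(f_i):
R = [[0, 0, 5], [1, 0, 7], [0, 1, 1]].

Note the characteristic polynomial does not split into linear factors over ℚ, so A has no Jordan form over ℚ; the rational canonical form exists over any field.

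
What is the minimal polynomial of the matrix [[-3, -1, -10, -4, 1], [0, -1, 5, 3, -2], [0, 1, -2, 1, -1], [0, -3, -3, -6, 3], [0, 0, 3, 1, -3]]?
The characteristic polynomial factors as (x + 3)^5. The minimal polynomial is ∏(x - λ)^{k_λ} where k_λ is the size of the largest Jordan block at λ.

For λ = -3: rank(A + 3I) = 2, and the largest Jordan block has size 2 (the smallest k with rank((A + 3I)^k) = rank((A + 3I)^(k+1))).

So m_A(x) = (x + 3)^2.

m_A(x) = (x + 3)^2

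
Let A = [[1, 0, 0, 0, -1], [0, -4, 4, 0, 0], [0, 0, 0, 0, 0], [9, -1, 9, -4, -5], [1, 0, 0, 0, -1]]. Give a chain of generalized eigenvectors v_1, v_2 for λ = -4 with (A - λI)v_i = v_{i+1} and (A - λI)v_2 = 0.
We seek v_1 ∈ ker((A + 4I)^2) \ ker(A + 4I), then set v_{i+1} = (A + 4I) v_i.

One such chain is v_1 = [[0, 1, 0, 2, 0]]^T, v_2 = [[0, 0, 0, -1, 0]]^T. Check: (A + 4I) v_2 = [[0, 0, 0, 0, 0]]^T = 0.

v_1 = [[0, 1, 0, 2, 0]]^T, v_2 = [[0, 0, 0, -1, 0]]^T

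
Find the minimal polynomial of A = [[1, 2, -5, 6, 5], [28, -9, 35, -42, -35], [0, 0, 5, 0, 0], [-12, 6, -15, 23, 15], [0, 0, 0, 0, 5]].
The characteristic polynomial factors as (x - 5)^5. The minimal polynomial is ∏(x - λ)^{k_λ} where k_λ is the size of the largest Jordan block at λ.

For λ = 5: rank(A - 5I) = 1, and the largest Jordan block has size 2 (the smallest k with rank((A - 5I)^k) = rank((A - 5I)^(k+1))).

So m_A(x) = (x - 5)^2.

m_A(x) = (x - 5)^2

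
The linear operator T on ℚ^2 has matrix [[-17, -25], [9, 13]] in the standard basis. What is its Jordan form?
The characteristic polynomial is det(xI - A) = (x + 2)^2, so the eigenvalues are -2 (algebraic multiplicity 2).

For λ = -2: rank(A + 2I) = 1, rank((A + 2I)^2) = 0. The eigenspace has dimension 2 - 1 = 1, so there is 1 Jordan block; the rank sequence gives block sizes [2].

Assembling the blocks gives the Jordan form J above.

J = [[-2, 1], [0, -2]]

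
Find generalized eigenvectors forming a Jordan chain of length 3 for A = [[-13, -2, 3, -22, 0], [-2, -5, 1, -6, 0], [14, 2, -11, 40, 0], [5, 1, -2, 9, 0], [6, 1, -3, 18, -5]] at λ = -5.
We seek v_1 ∈ ker((A + 5I)^3) \ ker((A + 5I)^2), then set v_{i+1} = (A + 5I) v_i.

One such chain is v_1 = [[-3, 4, 1, 1, 2]]^T, v_2 = [[-3, 1, 0, 1, 1]]^T, v_3 = [[0, 0, 0, 0, 1]]^T. Check: (A + 5I) v_3 = [[0, 0, 0, 0, 0]]^T = 0.

v_1 = [[-3, 4, 1, 1, 2]]^T, v_2 = [[-3, 1, 0, 1, 1]]^T, v_3 = [[0, 0, 0, 0, 1]]^T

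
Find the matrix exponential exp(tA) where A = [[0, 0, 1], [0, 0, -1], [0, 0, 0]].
e^{tA} = [[1, 0, t], [0, 1, -t], [0, 0, 1]]

A has Jordan form J = [[0, 1, 0], [0, 0, 0], [0, 0, 0]] with A = PJP^{-1}, so e^{tA} = P e^{tJ} P^{-1}.

For a Jordan block J_k(λ), e^{tJ_k(λ)} = e^{λt} · (I + tN + t^2 N^2/2! + ... + t^{k-1} N^{k-1}/(k-1)!) where N is the nilpotent superdiagonal part.

Assembling the blocks and conjugating back gives the entries of e^{tA} as shown above.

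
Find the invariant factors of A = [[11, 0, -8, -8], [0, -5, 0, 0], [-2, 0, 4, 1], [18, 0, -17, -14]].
The Jordan structure of A has elementary divisors (x + 5), (x + 5), (x - 3)^2. Arranging the block sizes at each eigenvalue in decreasing order and taking row products gives the invariant factors.

Invariant factors (smallest first, each dividing the next): x + 5, (x - 3)^2(x + 5).

Check: the last factor (x - 3)^2(x + 5) is the minimal polynomial, and the product (x - 3)^2(x + 5)^2 is the characteristic polynomial.

x + 5, (x - 3)^2(x + 5)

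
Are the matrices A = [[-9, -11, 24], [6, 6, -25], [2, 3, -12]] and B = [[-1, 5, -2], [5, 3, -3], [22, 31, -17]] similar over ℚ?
Two matrices over a field are similar if and only if they have the same invariant factors.

Both A and B have characteristic polynomial (x + 5)^3 and minimal polynomial (x + 5)^3. Computing further, both have invariant factors (x + 5)^3. Hence A and B are similar.

Yes.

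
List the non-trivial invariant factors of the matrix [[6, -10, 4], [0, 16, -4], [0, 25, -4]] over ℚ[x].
The Jordan structure of A has elementary divisors (x - 6)^2, (x - 6). Arranging the block sizes at each eigenvalue in decreasing order and taking row products gives the invariant factors.

Invariant factors (smallest first, each dividing the next): x - 6, (x - 6)^2.

Check: the last factor (x - 6)^2 is the minimal polynomial, and the product (x - 6)^3 is the characteristic polynomial.

x - 6, (x - 6)^2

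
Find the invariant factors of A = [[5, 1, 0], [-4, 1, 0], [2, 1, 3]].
The Jordan structure of A has elementary divisors (x - 3)^2, (x - 3). Arranging the block sizes at each eigenvalue in decreasing order and taking row products gives the invariant factors.

Invariant factors (smallest first, each dividing the next): x - 3, (x - 3)^2.

Check: the last factor (x - 3)^2 is the minimal polynomial, and the product (x - 3)^3 is the characteristic polynomial.

x - 3, (x - 3)^2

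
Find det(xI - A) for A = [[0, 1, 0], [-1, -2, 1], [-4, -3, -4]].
xI - A = [[x, -1, 0], [1, x + 2, -1], [4, 3, x + 4]].

Expanding det(xI - A) along the first row:
det(xI - A) = + (x)·det([[x + 2, -1], [3, x + 4]]) - (-1)·det([[1, -1], [4, x + 4]]) + (0)·det([[1, x + 2], [4, 3]]).

Evaluating gives χ_A(x) = x^3 + 6x^2 + 12x + 8 = (x + 2)^3.

χ_A(x) = (x + 2)^3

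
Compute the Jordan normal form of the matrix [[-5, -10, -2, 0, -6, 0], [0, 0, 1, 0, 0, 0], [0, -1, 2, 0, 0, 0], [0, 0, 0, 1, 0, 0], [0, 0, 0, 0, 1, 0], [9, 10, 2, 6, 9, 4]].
J = [[-5, 0, 0, 0, 0, 0], [0, 1, 1, 0, 0, 0], [0, 0, 1, 0, 0, 0], [0, 0, 0, 1, 0, 0], [0, 0, 0, 0, 1, 0], [0, 0, 0, 0, 0, 4]]

The characteristic polynomial is det(xI - A) = (x - 4)(x - 1)^4(x + 5), so the eigenvalues are -5 (algebraic multiplicity 1), 1 (algebraic multiplicity 4), 4 (algebraic multiplicity 1).

For λ = -5: algebraic multiplicity 1 gives one 1×1 block.

For λ = 1: rank(A - I) = 3, rank((A - I)^2) = 2. The eigenspace has dimension 6 - 3 = 3, so there are 3 Jordan blocks; the rank sequence gives block sizes [2, 1, 1].

For λ = 4: algebraic multiplicity 1 gives one 1×1 block.

Assembling the blocks gives the Jordan form J above.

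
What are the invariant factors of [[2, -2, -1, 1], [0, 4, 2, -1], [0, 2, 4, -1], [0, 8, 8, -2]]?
The Jordan structure of A has elementary divisors (x - 2)^3, (x - 2). Arranging the block sizes at each eigenvalue in decreasing order and taking row products gives the invariant factors.

Invariant factors (smallest first, each dividing the next): x - 2, (x - 2)^3.

Check: the last factor (x - 2)^3 is the minimal polynomial, and the product (x - 2)^4 is the characteristic polynomial.

x - 2, (x - 2)^3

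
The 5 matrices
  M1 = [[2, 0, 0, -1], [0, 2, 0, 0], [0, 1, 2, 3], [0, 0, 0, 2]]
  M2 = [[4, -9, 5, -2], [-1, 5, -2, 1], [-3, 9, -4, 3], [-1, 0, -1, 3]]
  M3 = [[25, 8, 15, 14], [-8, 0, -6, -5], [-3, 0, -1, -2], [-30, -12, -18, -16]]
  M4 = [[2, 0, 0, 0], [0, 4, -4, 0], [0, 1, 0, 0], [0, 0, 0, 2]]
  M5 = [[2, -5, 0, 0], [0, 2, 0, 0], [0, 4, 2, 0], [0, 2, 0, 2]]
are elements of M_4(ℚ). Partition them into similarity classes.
2 classes: {M1, M2, M3}, {M4, M5}

Characteristic polynomials: χ_{M1} = (x - 2)^4, χ_{M2} = (x - 2)^4, χ_{M3} = (x - 2)^4, χ_{M4} = (x - 2)^4, χ_{M5} = (x - 2)^4.

{M1, M2, M3}: invariant factors (x - 2)^2, (x - 2)^2.

{M4, M5}: invariant factors x - 2, x - 2, (x - 2)^2.

Matrices are similar if and only if their invariant-factor lists agree; the partition into similarity classes is {M1, M2, M3}, {M4, M5}.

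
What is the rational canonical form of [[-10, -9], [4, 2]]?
The invariant factors of A (the non-unit diagonal entries of the Smith normal form of xI - A over ℚ[x]) are (x + 4)^2, each dividing the next. The characteristic polynomial is their product, (x + 4)^2.

The rational canonical form is the block-diagonal matrix of companion matrices C(f_i):
R = [[0, -16], [1, -8]].

R = [[0, -16], [1, -8]]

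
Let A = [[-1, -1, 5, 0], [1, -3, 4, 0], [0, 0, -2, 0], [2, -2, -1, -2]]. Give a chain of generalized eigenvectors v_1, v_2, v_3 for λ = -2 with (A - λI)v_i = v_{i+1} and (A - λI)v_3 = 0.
We seek v_1 ∈ ker((A + 2I)^3) \ ker((A + 2I)^2), then set v_{i+1} = (A + 2I) v_i.

One such chain is v_1 = [[0, 0, 1, 0]]^T, v_2 = [[5, 4, 0, -1]]^T, v_3 = [[1, 1, 0, 2]]^T. Check: (A + 2I) v_3 = [[0, 0, 0, 0]]^T = 0.

v_1 = [[0, 0, 1, 0]]^T, v_2 = [[5, 4, 0, -1]]^T, v_3 = [[1, 1, 0, 2]]^T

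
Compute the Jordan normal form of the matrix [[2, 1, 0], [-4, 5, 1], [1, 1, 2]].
J = [[3, 1, 0], [0, 3, 1], [0, 0, 3]]

The characteristic polynomial is det(xI - A) = (x - 3)^3, so the eigenvalues are 3 (algebraic multiplicity 3).

For λ = 3: rank(A - 3I) = 2, rank((A - 3I)^2) = 1, rank((A - 3I)^3) = 0. The eigenspace has dimension 3 - 2 = 1, so there is 1 Jordan block; the rank sequence gives block sizes [3].

Assembling the blocks gives the Jordan form J above.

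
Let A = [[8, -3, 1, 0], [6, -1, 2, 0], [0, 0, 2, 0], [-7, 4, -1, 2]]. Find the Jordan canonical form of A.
The characteristic polynomial is det(xI - A) = (x - 5)(x - 2)^3, so the eigenvalues are 2 (algebraic multiplicity 3), 5 (algebraic multiplicity 1).

For λ = 2: rank(A - 2I) = 3, rank((A - 2I)^2) = 2, rank((A - 2I)^3) = 1. The eigenspace has dimension 4 - 3 = 1, so there is 1 Jordan block; the rank sequence gives block sizes [3].

For λ = 5: algebraic multiplicity 1 gives one 1×1 block.

Assembling the blocks gives the Jordan form J above.

J = [[2, 1, 0, 0], [0, 2, 1, 0], [0, 0, 2, 0], [0, 0, 0, 5]]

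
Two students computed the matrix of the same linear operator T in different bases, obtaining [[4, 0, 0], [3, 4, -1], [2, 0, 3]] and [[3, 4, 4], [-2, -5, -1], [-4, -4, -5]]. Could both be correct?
trace(A) = 11 but trace(B) = -7. The trace is a similarity invariant, so A and B are not similar.

No.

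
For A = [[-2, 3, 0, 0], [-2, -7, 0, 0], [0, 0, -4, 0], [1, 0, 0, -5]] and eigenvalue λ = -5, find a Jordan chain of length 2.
v_1 = [[-1, 1, 0, -1]]^T, v_2 = [[0, 0, 0, -1]]^T

We seek v_1 ∈ ker((A + 5I)^2) \ ker(A + 5I), then set v_{i+1} = (A + 5I) v_i.

One such chain is v_1 = [[-1, 1, 0, -1]]^T, v_2 = [[0, 0, 0, -1]]^T. Check: (A + 5I) v_2 = [[0, 0, 0, 0]]^T = 0.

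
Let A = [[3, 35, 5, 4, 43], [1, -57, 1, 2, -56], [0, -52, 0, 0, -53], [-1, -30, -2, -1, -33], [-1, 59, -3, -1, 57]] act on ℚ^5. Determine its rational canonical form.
R = [[0, 0, 0, 0, -20], [1, 0, 0, 0, -36], [0, 1, 0, 0, 3], [0, 0, 1, 0, 16], [0, 0, 0, 1, 2]]

The invariant factors of A (the non-unit diagonal entries of the Smith normal form of xI - A over ℚ[x]) are (x - 5)(x + 2)^2(x^2 - x - 1), each dividing the next. The characteristic polynomial is their product, (x - 5)(x + 2)^2(x^2 - x - 1).

The rational canonical form is the block-diagonal matrix of companion matrices C(f_i):
R = [[0, 0, 0, 0, -20], [1, 0, 0, 0, -36], [0, 1, 0, 0, 3], [0, 0, 1, 0, 16], [0, 0, 0, 1, 2]].

Note the characteristic polynomial does not split into linear factors over ℚ, so A has no Jordan form over ℚ; the rational canonical form exists over any field.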